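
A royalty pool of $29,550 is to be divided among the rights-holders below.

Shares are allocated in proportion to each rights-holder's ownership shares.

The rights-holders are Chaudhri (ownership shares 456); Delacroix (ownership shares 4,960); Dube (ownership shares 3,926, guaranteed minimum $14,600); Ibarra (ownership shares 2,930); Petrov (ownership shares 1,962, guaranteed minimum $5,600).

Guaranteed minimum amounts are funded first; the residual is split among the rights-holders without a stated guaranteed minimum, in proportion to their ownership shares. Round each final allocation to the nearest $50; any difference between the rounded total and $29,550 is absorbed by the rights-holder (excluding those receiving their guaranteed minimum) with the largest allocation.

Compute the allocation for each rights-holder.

Minimums first: Dube $14,600; Petrov $5,600. Balance $9,350.
Balance split over remaining ownership shares 8,346: Chaudhri 510.86 → $500; Delacroix 5,556.67 → $5,550; Ibarra 3,282.47 → $3,300.

Chaudhri: $500 | Delacroix: $5,550 | Dube: $14,600 | Ibarra: $3,300 | Petrov: $5,600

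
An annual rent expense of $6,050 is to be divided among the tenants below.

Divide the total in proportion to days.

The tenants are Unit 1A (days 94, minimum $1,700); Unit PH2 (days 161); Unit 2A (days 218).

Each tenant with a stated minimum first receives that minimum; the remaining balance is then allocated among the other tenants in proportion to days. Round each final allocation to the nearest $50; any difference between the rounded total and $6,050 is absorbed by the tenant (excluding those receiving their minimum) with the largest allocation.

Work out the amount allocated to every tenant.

Unit 1A: $1,700 | Unit PH2: $1,850 | Unit 2A: $2,500

Fund the minimums — Unit 1A $1,700. Residual $4,350.
Residual split over remaining days 379: Unit PH2 1,847.89 → $1,850; Unit 2A 2,502.11 → $2,500.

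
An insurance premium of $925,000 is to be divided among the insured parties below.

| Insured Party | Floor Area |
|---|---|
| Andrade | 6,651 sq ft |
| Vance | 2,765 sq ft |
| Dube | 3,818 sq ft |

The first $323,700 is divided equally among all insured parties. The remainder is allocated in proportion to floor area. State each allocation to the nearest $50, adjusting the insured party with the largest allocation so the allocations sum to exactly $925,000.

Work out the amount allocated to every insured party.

Equal tier: $323,700 ÷ 3 = $107,900 apiece.
Remainder $601,300 by floor area (total 13,234): Andrade 302,194.82 → $302,200; Vance 125,630.53 → $125,650; Dube 173,474.64 → $173,450.
Totals: Andrade $107,900 + $302,200 = $410,100; Vance $107,900 + $125,650 = $233,550; Dube $107,900 + $173,450 = $281,350.

Andrade: $410,100; Vance: $233,550; Dube: $281,350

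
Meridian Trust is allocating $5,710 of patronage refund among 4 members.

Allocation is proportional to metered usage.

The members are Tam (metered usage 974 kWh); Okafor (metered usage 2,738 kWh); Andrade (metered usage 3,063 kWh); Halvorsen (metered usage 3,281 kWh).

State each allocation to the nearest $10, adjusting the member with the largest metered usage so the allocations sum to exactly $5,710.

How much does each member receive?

Sum of metered usage: 974 + 2,738 + 3,063 + 3,281 = 10,056.
Unrounded shares: Tam 553.06; Okafor 1,554.69; Andrade 1,739.23; Halvorsen 1,863.02.
After rounding ($10): Tam $550; Okafor $1,550; Andrade $1,740; Halvorsen $1,860. Sum = $5,700.
Difference $5,710 − $5,700 = +$10 applied to largest metered usage (Halvorsen): Halvorsen becomes $1,870.

Tam: $550 · Okafor: $1,550 · Andrade: $1,740 · Halvorsen: $1,870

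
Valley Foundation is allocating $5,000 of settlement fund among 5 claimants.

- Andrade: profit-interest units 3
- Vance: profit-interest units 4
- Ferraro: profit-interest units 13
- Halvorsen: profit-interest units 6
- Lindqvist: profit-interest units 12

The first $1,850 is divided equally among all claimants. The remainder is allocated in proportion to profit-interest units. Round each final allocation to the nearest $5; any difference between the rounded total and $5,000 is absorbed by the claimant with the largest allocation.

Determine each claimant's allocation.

Andrade: $620 | Vance: $700 | Ferraro: $1,450 | Halvorsen: $865 | Lindqvist: $1,365

$1,850 shared equally gives $370 per claimant.
Remainder $3,150 by profit-interest units (total 38): Andrade 248.68 → $250; Vance 331.58 → $330; Ferraro 1,077.63 → $1,080; Halvorsen 497.37 → $495; Lindqvist 994.74 → $995.
Totals: Andrade $370 + $250 = $620; Vance $370 + $330 = $700; Ferraro $370 + $1,080 = $1,450; Halvorsen $370 + $495 = $865; Lindqvist $370 + $995 = $1,365.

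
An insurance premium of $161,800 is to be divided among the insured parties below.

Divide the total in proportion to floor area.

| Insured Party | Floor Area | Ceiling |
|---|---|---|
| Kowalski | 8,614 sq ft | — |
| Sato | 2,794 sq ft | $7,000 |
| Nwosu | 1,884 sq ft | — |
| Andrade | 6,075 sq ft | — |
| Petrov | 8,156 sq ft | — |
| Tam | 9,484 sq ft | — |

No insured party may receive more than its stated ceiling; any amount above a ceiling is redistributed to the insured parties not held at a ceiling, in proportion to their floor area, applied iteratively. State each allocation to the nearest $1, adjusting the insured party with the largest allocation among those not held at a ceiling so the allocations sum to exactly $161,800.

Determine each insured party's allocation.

Sum of floor area: 37,007.
Pro-rata shares before constraints: Kowalski 37,661.66; Sato 12,215.78; Nwosu 8,237.12; Andrade 26,560.79; Petrov 35,659.22; Tam 41,465.43.
Cap binds for Sato ($7,000); remaining pool $154,800 reallocated over remaining floor area 34,213.
Shares after redistribution: Kowalski 38,974.87 → $38,975; Nwosu 8,524.34 → $8,524; Andrade 27,486.92 → $27,487; Petrov 36,902.60 → $36,903; Tam 42,911.27 → $42,911.

Kowalski: $38,975 · Sato: $7,000 · Nwosu: $8,524 · Andrade: $27,487 · Petrov: $36,903 · Tam: $42,911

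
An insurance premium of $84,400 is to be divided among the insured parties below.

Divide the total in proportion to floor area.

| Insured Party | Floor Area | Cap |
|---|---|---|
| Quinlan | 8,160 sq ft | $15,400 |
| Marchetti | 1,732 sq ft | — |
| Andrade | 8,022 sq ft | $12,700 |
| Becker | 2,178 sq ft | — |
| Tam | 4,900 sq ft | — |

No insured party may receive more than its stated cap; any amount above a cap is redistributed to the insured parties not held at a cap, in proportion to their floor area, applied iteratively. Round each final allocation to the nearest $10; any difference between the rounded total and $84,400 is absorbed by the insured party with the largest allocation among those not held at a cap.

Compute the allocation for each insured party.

Quinlan: $15,400 · Marchetti: $11,070 · Andrade: $12,700 · Becker: $13,920 · Tam: $31,310

Sum of floor area: 24,992.
Pro-rata shares before constraints: Quinlan 27,556.98; Marchetti 5,849.10; Andrade 27,090.94; Becker 7,355.28; Tam 16,547.70.
Capped: Quinlan ($15,400), Andrade ($12,700); balance $56,300 reallocated over remaining floor area 8,810.
Redistributed shares: Marchetti 11,068.29 → $11,070; Becker 13,918.43 → $13,920; Tam 31,313.28 → $31,310.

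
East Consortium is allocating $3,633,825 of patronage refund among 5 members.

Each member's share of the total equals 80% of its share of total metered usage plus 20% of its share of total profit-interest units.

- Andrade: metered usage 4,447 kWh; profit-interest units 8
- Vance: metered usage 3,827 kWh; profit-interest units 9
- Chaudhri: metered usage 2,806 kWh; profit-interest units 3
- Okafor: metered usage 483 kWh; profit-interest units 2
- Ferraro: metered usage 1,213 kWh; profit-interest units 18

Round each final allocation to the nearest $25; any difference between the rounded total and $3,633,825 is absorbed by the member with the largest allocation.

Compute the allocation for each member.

Metered usage total 12,776; profit-interest units total 40.
Combined weights (80% metered usage + 20% profit-interest units): Andrade 0.3185; Vance 0.2846; Chaudhri 0.1907; Okafor 0.0402; Ferraro 0.1660.
Pro-rata amounts: Andrade 1,157,226.50; Vance 1,034,320.39; Chaudhri 692,986.58; Okafor 146,240.41; Ferraro 603,051.12.
After rounding ($25): Andrade $1,157,225; Vance $1,034,325; Chaudhri $692,975; Okafor $146,250; Ferraro $603,050. Sum = $3,633,825.
Sum already equals the total — no adjustment.

Andrade: $1,157,225 | Vance: $1,034,325 | Chaudhri: $692,975 | Okafor: $146,250 | Ferraro: $603,050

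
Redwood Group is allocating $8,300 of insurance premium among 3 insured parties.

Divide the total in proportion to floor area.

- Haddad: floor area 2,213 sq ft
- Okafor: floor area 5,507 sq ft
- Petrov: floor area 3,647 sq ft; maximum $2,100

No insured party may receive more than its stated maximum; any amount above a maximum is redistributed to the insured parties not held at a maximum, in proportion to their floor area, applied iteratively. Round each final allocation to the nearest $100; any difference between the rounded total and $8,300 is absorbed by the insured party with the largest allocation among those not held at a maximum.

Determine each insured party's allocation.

Haddad: $1,800 · Okafor: $4,400 · Petrov: $2,100

Total floor area = 11,367.
Pro-rata shares before constraints: Haddad 1,615.90; Okafor 4,021.12; Petrov 2,662.98.
Cap binds for Petrov ($2,100); remaining pool $6,200 reallocated over remaining floor area 7,720.
Shares after redistribution: Haddad 1,777.28 → $1,800; Okafor 4,422.72 → $4,400.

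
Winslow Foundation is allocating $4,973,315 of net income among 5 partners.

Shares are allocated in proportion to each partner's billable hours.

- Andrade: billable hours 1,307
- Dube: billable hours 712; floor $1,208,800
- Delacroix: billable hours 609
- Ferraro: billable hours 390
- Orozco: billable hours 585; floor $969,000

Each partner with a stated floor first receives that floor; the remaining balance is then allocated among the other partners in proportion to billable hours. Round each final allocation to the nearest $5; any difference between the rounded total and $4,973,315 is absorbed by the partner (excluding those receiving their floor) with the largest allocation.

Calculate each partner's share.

Fund the minimums — Dube $1,208,800; Orozco $969,000. Balance $2,795,515.
Balance split over remaining billable hours 2,306: Andrade 1,584,448.44 → $1,584,450; Delacroix 738,277.81 → $738,280; Ferraro 472,788.75 → $472,790.
Rounding difference −$5 applied to Andrade → $1,584,445.

Andrade: $1,584,445 · Dube: $1,208,800 · Delacroix: $738,280 · Ferraro: $472,790 · Orozco: $969,000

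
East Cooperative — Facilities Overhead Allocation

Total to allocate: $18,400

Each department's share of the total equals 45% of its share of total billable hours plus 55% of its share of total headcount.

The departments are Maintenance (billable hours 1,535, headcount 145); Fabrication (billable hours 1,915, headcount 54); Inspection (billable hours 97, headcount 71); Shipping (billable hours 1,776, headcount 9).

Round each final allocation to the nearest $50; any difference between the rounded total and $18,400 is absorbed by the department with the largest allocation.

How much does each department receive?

Totals — billable hours 5,323, headcount 279.
Combined weights (45% billable hours + 55% headcount): Maintenance 0.4156; Fabrication 0.2683; Inspection 0.1482; Shipping 0.1679.
Pro-rata amounts: Maintenance 7,647.21; Fabrication 4,937.52; Inspection 2,726.23; Shipping 3,089.04.
Rounded to nearest $50: Maintenance $7,650; Fabrication $4,950; Inspection $2,750; Shipping $3,100. Sum = $18,450.
Difference $18,400 − $18,450 = −$50 applied to largest allocation (Maintenance): Maintenance becomes $7,600.

Maintenance: $7,600 · Fabrication: $4,950 · Inspection: $2,750 · Shipping: $3,100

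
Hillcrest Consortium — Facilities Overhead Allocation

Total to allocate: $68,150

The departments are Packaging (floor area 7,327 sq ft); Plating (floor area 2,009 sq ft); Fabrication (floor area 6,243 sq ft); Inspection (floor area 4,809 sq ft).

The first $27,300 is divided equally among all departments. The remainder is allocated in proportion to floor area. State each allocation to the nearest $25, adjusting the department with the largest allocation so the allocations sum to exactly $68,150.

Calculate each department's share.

Packaging: $21,525 | Plating: $10,850 | Fabrication: $19,325 | Inspection: $16,450

Equal tier: $27,300 ÷ 4 = $6,825 apiece.
Remainder $40,850 by floor area (total 20,388): Packaging 14,680.59 → $14,675; Plating 4,025.29 → $4,025; Fabrication 12,508.66 → $12,500; Inspection 9,635.45 → $9,625.
Rounding difference +$25 on remainder applied to Packaging.
Totals: Packaging $6,825 + $14,700 = $21,525; Plating $6,825 + $4,025 = $10,850; Fabrication $6,825 + $12,500 = $19,325; Inspection $6,825 + $9,625 = $16,450.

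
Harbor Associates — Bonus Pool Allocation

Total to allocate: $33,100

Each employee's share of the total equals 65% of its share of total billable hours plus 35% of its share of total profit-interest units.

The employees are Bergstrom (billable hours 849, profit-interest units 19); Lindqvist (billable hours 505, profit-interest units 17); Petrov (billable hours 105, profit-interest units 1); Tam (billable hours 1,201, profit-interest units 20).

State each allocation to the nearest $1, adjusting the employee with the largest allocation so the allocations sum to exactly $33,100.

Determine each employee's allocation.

Billable hours total 2,660; profit-interest units total 57.
Composite weights (65% billable hours + 35% profit-interest units): Bergstrom 0.3241; Lindqvist 0.2278; Petrov 0.0318; Tam 0.4163.
Raw shares: Bergstrom 10,728.67; Lindqvist 7,539.79; Petrov 1,052.52; Tam 13,779.02.
Rounded to nearest $1: Bergstrom $10,729; Lindqvist $7,540; Petrov $1,053; Tam $13,779. Sum = $33,101.
Difference $33,100 − $33,101 = −$1 applied to largest allocation (Tam): Tam becomes $13,778.

Bergstrom: $10,729; Lindqvist: $7,540; Petrov: $1,053; Tam: $13,778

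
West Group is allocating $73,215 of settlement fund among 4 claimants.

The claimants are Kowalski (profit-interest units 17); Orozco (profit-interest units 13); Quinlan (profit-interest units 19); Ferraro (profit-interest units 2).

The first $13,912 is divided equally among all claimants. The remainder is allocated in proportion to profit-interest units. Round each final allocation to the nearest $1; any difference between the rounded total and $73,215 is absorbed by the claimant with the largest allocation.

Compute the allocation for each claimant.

First tranche $13,912 split equally: $3,478 each.
Remainder $59,303 by profit-interest units (total 51): Kowalski 19,767.67 → $19,768; Orozco 15,116.45 → $15,116; Quinlan 22,093.27 → $22,093; Ferraro 2,325.61 → $2,326.
Totals: Kowalski $3,478 + $19,768 = $23,246; Orozco $3,478 + $15,116 = $18,594; Quinlan $3,478 + $22,093 = $25,571; Ferraro $3,478 + $2,326 = $5,804.

Kowalski: $23,246; Orozco: $18,594; Quinlan: $25,571; Ferraro: $5,804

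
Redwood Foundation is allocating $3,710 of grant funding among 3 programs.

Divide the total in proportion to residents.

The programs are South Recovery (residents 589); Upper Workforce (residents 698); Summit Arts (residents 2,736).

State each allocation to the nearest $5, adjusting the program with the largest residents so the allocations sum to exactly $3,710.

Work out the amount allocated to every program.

Residents total: 589 + 698 + 2,736 = 4,023.
Pro-rata amounts: South Recovery 543.17; Upper Workforce 643.69; Summit Arts 2,523.13.
At nearest $5: South Recovery $545; Upper Workforce $645; Summit Arts $2,525. Sum = $3,715.
Difference $3,710 − $3,715 = −$5 applied to largest residents (Summit Arts): Summit Arts becomes $2,520.

South Recovery: $545; Upper Workforce: $645; Summit Arts: $2,520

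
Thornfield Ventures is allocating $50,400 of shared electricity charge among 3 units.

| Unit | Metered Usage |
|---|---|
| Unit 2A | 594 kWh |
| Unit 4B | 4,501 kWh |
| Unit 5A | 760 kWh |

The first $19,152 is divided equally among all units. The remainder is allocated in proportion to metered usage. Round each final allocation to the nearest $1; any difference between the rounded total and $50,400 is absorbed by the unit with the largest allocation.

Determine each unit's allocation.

Unit 2A: $9,554 | Unit 4B: $30,406 | Unit 5A: $10,440

Equal tier: $19,152 ÷ 3 = $6,384 apiece.
Remainder $31,248 by metered usage (total 5,855): Unit 2A 3,170.16 → $3,170; Unit 4B 24,021.73 → $24,022; Unit 5A 4,056.10 → $4,056.
Totals: Unit 2A $6,384 + $3,170 = $9,554; Unit 4B $6,384 + $24,022 = $30,406; Unit 5A $6,384 + $4,056 = $10,440.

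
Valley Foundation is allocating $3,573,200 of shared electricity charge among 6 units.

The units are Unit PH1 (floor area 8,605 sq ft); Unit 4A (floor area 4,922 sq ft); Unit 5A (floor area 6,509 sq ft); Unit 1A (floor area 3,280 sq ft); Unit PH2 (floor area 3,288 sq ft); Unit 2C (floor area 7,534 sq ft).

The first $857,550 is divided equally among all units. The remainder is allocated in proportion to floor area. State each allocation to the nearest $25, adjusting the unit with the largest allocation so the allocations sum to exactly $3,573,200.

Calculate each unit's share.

$857,550 shared equally gives $142,925 per unit.
Remainder $2,715,650 by floor area (total 34,138): Unit PH1 684,520.72 → $684,525; Unit 4A 391,541.08 → $391,550; Unit 5A 517,785.63 → $517,775; Unit 1A 260,921.32 → $260,925; Unit PH2 261,557.71 → $261,550; Unit 2C 599,323.54 → $599,325.
Totals: Unit PH1 $142,925 + $684,525 = $827,450; Unit 4A $142,925 + $391,550 = $534,475; Unit 5A $142,925 + $517,775 = $660,700; Unit 1A $142,925 + $260,925 = $403,850; Unit PH2 $142,925 + $261,550 = $404,475; Unit 2C $142,925 + $599,325 = $742,250.

Unit PH1: $827,450; Unit 4A: $534,475; Unit 5A: $660,700; Unit 1A: $403,850; Unit PH2: $404,475; Unit 2C: $742,250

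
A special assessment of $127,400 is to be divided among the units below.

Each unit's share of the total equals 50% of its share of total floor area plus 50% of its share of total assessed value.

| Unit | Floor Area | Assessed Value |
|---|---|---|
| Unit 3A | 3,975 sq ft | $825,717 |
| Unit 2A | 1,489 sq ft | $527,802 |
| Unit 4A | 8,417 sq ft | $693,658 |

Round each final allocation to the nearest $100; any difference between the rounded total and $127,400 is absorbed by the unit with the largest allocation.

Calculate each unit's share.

Floor area total 13,881; assessed value total 2,047,177.
Combined weights (50% floor area + 50% assessed value): Unit 3A 0.3449; Unit 2A 0.1825; Unit 4A 0.4726.
Unrounded shares: Unit 3A 43,934.33; Unit 2A 23,256.13; Unit 4A 60,209.54.
Rounded to nearest $100: Unit 3A $43,900; Unit 2A $23,300; Unit 4A $60,200. Sum = $127,400.
Sum already equals the total — no adjustment.

Unit 3A: $43,900 | Unit 2A: $23,300 | Unit 4A: $60,200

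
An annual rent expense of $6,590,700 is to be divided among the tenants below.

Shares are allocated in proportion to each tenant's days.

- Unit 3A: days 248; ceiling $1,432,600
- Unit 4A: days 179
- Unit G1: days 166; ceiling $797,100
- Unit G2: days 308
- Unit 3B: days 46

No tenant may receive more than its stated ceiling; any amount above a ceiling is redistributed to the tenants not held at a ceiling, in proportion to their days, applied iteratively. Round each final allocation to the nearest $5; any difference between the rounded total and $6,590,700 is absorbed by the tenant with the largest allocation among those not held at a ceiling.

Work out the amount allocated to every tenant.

Total days = 947.
Unconstrained shares: Unit 3A 1,725,970.01; Unit 4A 1,245,760.61; Unit G1 1,155,286.38; Unit G2 2,143,543.40; Unit 3B 320,139.60.
Capped: Unit 3A ($1,432,600), Unit G1 ($797,100); residual $4,361,000 reallocated over remaining days 533.
Shares after redistribution: Unit 4A 1,464,575.98 → $1,464,575; Unit G2 2,520,052.53 → $2,520,055; Unit 3B 376,371.48 → $376,370.

Unit 3A: $1,432,600 | Unit 4A: $1,464,575 | Unit G1: $797,100 | Unit G2: $2,520,055 | Unit 3B: $376,370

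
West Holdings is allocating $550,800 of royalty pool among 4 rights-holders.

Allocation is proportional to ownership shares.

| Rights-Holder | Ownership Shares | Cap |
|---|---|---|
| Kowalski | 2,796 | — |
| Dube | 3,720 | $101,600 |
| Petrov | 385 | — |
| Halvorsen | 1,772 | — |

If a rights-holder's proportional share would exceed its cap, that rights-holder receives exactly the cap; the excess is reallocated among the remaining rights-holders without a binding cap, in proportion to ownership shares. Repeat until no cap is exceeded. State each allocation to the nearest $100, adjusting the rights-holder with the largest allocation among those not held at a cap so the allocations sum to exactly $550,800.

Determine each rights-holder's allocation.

Kowalski: $253,600 | Dube: $101,600 | Petrov: $34,900 | Halvorsen: $160,700

Total ownership shares = 8,673.
Unconstrained shares: Kowalski 177,566.79; Dube 236,247.67; Petrov 24,450.36; Halvorsen 112,535.18.
Cap binds for Dube ($101,600); remaining pool $449,200 reallocated over remaining ownership shares 4,953.
Remaining shares: Kowalski 253,576.26 → $253,600; Petrov 34,916.62 → $34,900; Halvorsen 160,707.13 → $160,700.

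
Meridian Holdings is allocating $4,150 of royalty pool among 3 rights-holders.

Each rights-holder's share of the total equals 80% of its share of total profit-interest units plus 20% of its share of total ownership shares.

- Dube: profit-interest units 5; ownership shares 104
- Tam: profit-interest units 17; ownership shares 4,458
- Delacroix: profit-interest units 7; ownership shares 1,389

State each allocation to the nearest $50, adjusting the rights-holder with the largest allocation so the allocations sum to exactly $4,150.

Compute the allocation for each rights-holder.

Dube: $600 · Tam: $2,550 · Delacroix: $1,000

Profit-interest units total 29; ownership shares total 5,951.
Combined weights (80% profit-interest units + 20% ownership shares): Dube 0.1414; Tam 0.6188; Delacroix 0.2398.
Unrounded shares: Dube 586.92; Tam 2,567.97; Delacroix 995.11.
At nearest $50: Dube $600; Tam $2,550; Delacroix $1,000. Sum = $4,150.
Sum already equals the total — no adjustment.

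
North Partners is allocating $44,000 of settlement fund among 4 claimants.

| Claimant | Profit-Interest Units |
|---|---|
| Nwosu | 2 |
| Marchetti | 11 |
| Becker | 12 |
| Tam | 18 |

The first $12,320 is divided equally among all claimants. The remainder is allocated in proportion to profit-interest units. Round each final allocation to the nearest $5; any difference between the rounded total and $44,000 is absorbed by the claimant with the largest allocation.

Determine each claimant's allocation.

First tranche $12,320 split equally: $3,080 each.
Remainder $31,680 by profit-interest units (total 43): Nwosu 1,473.49 → $1,475; Marchetti 8,104.19 → $8,105; Becker 8,840.93 → $8,840; Tam 13,261.40 → $13,260.
Totals: Nwosu $3,080 + $1,475 = $4,555; Marchetti $3,080 + $8,105 = $11,185; Becker $3,080 + $8,840 = $11,920; Tam $3,080 + $13,260 = $16,340.

Nwosu: $4,555 · Marchetti: $11,185 · Becker: $11,920 · Tam: $16,340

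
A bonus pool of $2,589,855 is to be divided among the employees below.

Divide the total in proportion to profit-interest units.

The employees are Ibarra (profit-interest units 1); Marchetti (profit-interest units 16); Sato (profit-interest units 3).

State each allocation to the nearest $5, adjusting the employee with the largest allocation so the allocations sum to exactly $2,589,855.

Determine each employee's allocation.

Total profit-interest units = 20.
Unrounded shares: Ibarra 1/20 × $2,589,855 = 129,492.75; Marchetti 16/20 × $2,589,855 = 2,071,884.00; Sato 3/20 × $2,589,855 = 388,478.25.
After rounding ($5): Ibarra $129,495; Marchetti $2,071,885; Sato $388,480. Sum = $2,589,860.
Difference $2,589,855 − $2,589,860 = −$5 applied to largest allocation (Marchetti): Marchetti becomes $2,071,880.

Ibarra: $129,495 · Marchetti: $2,071,880 · Sato: $388,480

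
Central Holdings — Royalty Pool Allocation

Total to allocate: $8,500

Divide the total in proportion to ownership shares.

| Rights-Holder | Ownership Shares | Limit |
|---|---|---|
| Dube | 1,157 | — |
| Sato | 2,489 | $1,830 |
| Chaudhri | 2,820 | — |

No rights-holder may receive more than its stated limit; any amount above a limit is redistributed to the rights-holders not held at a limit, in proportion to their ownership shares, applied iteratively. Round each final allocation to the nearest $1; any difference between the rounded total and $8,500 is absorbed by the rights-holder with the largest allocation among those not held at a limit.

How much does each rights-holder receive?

Dube: $1,940 | Sato: $1,830 | Chaudhri: $4,730

Ownership shares total: 6,466.
Unconstrained shares: Dube 1,520.96; Sato 3,271.96; Chaudhri 3,707.08.
Cap binds for Sato ($1,830); balance $6,670 reallocated over remaining ownership shares 3,977.
Shares after redistribution: Dube 1,940.46 → $1,940; Chaudhri 4,729.54 → $4,730.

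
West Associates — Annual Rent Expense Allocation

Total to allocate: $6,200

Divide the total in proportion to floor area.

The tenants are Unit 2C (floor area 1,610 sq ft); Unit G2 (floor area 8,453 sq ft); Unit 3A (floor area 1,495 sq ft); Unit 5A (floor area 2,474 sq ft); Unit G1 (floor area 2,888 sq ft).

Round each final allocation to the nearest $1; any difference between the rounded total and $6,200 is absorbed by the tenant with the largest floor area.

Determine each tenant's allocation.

Sum of floor area: 1,610 + 8,453 + 1,495 + 2,474 + 2,888 = 16,920.
Pro-rata amounts: Unit 2C 589.95; Unit G2 3,097.43; Unit 3A 547.81; Unit 5A 906.55; Unit G1 1,058.25.
After rounding ($1): Unit 2C $590; Unit G2 $3,097; Unit 3A $548; Unit 5A $907; Unit G1 $1,058. Sum = $6,200.
No rounding difference to absorb.

Unit 2C: $590; Unit G2: $3,097; Unit 3A: $548; Unit 5A: $907; Unit G1: $1,058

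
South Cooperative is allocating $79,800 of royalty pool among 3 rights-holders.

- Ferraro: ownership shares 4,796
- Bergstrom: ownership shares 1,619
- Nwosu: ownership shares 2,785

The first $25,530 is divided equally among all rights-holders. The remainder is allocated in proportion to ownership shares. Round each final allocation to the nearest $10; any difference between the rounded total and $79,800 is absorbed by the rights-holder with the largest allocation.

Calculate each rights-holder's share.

Ferraro: $36,800 · Bergstrom: $18,060 · Nwosu: $24,940

First tranche $25,530 split equally: $8,510 each.
Remainder $54,270 by ownership shares (total 9,200): Ferraro 28,291.19 → $28,290; Bergstrom 9,550.34 → $9,550; Nwosu 16,428.47 → $16,430.
Totals: Ferraro $8,510 + $28,290 = $36,800; Bergstrom $8,510 + $9,550 = $18,060; Nwosu $8,510 + $16,430 = $24,940.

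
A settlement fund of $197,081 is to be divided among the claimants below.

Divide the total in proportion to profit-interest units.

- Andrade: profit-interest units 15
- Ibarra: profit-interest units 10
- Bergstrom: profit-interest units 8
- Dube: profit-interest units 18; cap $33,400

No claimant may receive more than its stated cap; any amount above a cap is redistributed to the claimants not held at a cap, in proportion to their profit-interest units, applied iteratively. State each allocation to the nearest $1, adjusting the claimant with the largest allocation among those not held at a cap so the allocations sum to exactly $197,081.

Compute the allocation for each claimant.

Andrade: $74,401 | Ibarra: $49,600 | Bergstrom: $39,680 | Dube: $33,400

Total profit-interest units = 51.
Proportional shares (ignoring caps): Andrade 57,965.00; Ibarra 38,643.33; Bergstrom 30,914.67; Dube 69,558.00.
Held at cap: Dube ($33,400); remaining pool $163,681 reallocated over remaining profit-interest units 33.
Shares after redistribution: Andrade 74,400.45 → $74,400; Ibarra 49,600.30 → $49,600; Bergstrom 39,680.24 → $39,680.
Rounding difference +$1 applied to Andrade → $74,401.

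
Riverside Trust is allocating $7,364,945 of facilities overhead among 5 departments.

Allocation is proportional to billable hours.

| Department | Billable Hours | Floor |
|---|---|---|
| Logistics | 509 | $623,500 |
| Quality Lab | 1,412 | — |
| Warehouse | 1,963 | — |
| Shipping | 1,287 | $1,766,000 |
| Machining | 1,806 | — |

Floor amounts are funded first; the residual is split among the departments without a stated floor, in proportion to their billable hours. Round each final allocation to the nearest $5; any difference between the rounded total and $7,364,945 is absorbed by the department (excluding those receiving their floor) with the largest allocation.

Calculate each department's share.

Guaranteed amounts: Logistics $623,500; Shipping $1,766,000. Balance $4,975,445.
Balance split over remaining billable hours 5,181: Quality Lab 1,355,979.22 → $1,355,980; Warehouse 1,885,118.42 → $1,885,120; Machining 1,734,347.36 → $1,734,345.

Logistics: $623,500 | Quality Lab: $1,355,980 | Warehouse: $1,885,120 | Shipping: $1,766,000 | Machining: $1,734,345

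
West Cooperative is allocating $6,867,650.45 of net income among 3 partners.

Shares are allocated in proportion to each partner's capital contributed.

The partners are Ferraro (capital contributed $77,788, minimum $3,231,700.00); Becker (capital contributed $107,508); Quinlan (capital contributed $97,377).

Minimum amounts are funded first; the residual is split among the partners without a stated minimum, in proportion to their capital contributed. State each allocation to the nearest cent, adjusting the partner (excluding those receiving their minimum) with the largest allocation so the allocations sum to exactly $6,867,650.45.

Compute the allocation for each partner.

Ferraro: $3,231,700.00 · Becker: $1,907,869.10 · Quinlan: $1,728,081.35

Guaranteed amounts: Ferraro $3,231,700.00. Remaining pool $3,635,950.45.
Remaining pool split over remaining capital contributed 204,885: Becker 1,907,869.1021 → $1,907,869.10; Quinlan 1,728,081.3479 → $1,728,081.35.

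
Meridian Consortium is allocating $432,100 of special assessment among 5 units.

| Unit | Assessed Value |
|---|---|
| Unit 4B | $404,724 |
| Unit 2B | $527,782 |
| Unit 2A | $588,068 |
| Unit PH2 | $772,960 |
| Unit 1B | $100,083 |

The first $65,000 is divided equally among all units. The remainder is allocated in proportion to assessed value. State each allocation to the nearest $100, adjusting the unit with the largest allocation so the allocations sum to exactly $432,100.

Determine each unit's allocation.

Equal tier: $65,000 ÷ 5 = $13,000 apiece.
Remainder $367,100 by assessed value (total 2,393,617): Unit 4B 62,070.99 → $62,100; Unit 2B 80,943.93 → $80,900; Unit 2A 90,189.77 → $90,200; Unit PH2 118,545.96 → $118,500; Unit 1B 15,349.35 → $15,300.
Rounding difference +$100 on remainder applied to Unit PH2.
Totals: Unit 4B $13,000 + $62,100 = $75,100; Unit 2B $13,000 + $80,900 = $93,900; Unit 2A $13,000 + $90,200 = $103,200; Unit PH2 $13,000 + $118,600 = $131,600; Unit 1B $13,000 + $15,300 = $28,300.

Unit 4B: $75,100 | Unit 2B: $93,900 | Unit 2A: $103,200 | Unit PH2: $131,600 | Unit 1B: $28,300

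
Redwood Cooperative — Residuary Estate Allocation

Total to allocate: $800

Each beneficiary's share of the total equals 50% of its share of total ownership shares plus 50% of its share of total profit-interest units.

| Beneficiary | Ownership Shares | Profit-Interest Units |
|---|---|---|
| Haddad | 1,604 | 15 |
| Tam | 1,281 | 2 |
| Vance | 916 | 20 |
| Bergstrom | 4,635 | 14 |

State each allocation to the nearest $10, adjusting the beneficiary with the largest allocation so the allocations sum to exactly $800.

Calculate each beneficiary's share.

Ownership shares total 8,436; profit-interest units total 51.
Combined weights (50% ownership shares + 50% profit-interest units): Haddad 0.2421; Tam 0.0955; Vance 0.2504; Bergstrom 0.4120.
Proportional shares: Haddad 193.70; Tam 76.43; Vance 200.30; Bergstrom 329.58.
Rounded to nearest $10: Haddad $190; Tam $80; Vance $200; Bergstrom $330. Sum = $800.
No rounding difference to absorb.

Haddad: $190 | Tam: $80 | Vance: $200 | Bergstrom: $330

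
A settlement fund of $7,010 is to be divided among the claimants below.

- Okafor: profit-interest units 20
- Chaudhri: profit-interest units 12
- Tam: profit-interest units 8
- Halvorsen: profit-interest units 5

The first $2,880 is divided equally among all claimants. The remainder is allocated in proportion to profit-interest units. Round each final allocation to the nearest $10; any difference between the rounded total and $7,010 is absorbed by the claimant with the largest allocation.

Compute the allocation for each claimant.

$2,880 shared equally gives $720 per claimant.
Remainder $4,130 by profit-interest units (total 45): Okafor 1,835.56 → $1,840; Chaudhri 1,101.33 → $1,100; Tam 734.22 → $730; Halvorsen 458.89 → $460.
Totals: Okafor $720 + $1,840 = $2,560; Chaudhri $720 + $1,100 = $1,820; Tam $720 + $730 = $1,450; Halvorsen $720 + $460 = $1,180.

Okafor: $2,560 · Chaudhri: $1,820 · Tam: $1,450 · Halvorsen: $1,180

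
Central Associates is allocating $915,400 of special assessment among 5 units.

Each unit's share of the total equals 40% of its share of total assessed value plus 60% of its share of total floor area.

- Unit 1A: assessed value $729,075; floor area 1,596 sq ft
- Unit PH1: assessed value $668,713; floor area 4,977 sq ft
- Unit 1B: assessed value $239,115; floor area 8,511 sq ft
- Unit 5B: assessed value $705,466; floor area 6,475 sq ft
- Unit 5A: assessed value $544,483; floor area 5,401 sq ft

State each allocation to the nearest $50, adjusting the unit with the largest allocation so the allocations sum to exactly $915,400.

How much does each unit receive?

Totals — assessed value 2,886,852, floor area 26,960.
Composite weights (40% assessed value + 60% floor area): Unit 1A 0.1365; Unit PH1 0.2034; Unit 1B 0.2225; Unit 5B 0.2419; Unit 5A 0.1956.
Proportional shares: Unit 1A 124,988.13; Unit PH1 186,211.09; Unit 1B 203,718.19; Unit 5B 221,390.59; Unit 5A 179,092.01.
Rounded to nearest $50: Unit 1A $125,000; Unit PH1 $186,200; Unit 1B $203,700; Unit 5B $221,400; Unit 5A $179,100. Sum = $915,400.
Sum already equals the total — no adjustment.

Unit 1A: $125,000 | Unit PH1: $186,200 | Unit 1B: $203,700 | Unit 5B: $221,400 | Unit 5A: $179,100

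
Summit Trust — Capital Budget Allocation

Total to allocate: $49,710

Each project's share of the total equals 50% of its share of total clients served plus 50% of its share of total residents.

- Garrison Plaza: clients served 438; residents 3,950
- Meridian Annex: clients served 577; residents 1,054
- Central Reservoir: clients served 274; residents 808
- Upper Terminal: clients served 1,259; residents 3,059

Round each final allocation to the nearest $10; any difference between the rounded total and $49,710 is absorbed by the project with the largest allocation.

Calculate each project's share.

Clients served total 2,548; residents total 8,871.
Combined weights (50% clients served + 50% residents): Garrison Plaza 0.3086; Meridian Annex 0.1726; Central Reservoir 0.0993; Upper Terminal 0.4195.
Unrounded shares: Garrison Plaza 15,339.78; Meridian Annex 8,581.59; Central Reservoir 4,936.67; Upper Terminal 20,851.97.
Rounded to nearest $10: Garrison Plaza $15,340; Meridian Annex $8,580; Central Reservoir $4,940; Upper Terminal $20,850. Sum = $49,710.
Sum already equals the total — no adjustment.

Garrison Plaza: $15,340; Meridian Annex: $8,580; Central Reservoir: $4,940; Upper Terminal: $20,850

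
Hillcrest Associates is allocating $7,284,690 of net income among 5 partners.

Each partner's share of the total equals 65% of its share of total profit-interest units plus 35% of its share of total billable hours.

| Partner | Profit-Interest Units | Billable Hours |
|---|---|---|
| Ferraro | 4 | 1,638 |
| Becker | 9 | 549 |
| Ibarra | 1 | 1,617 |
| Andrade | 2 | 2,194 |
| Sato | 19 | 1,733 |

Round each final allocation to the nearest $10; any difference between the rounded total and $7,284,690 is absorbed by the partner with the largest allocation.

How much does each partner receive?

Ferraro: $1,081,350 | Becker: $1,398,640 | Ibarra: $668,560 | Andrade: $994,140 | Sato: $3,142,000

Totals — profit-interest units 35, billable hours 7,731.
Combined weights (65% profit-interest units + 35% billable hours): Ferraro 0.1484; Becker 0.1920; Ibarra 0.0918; Andrade 0.1365; Sato 0.4313.
Proportional shares: Ferraro 1,081,351.84; Becker 1,398,641.10; Ibarra 668,564.85; Andrade 994,143.40; Sato 3,141,988.82.
Rounded to nearest $10: Ferraro $1,081,350; Becker $1,398,640; Ibarra $668,560; Andrade $994,140; Sato $3,141,990. Sum = $7,284,680.
Difference $7,284,690 − $7,284,680 = +$10 applied to largest allocation (Sato): Sato becomes $3,142,000.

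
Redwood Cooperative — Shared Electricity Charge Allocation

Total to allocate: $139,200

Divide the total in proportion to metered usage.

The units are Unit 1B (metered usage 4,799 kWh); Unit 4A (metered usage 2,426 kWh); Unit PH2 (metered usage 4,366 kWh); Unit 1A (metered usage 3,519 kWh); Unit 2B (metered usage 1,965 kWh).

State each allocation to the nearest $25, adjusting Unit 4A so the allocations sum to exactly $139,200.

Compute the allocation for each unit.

Unit 1B: $39,125 | Unit 4A: $19,750 | Unit PH2: $35,600 | Unit 1A: $28,700 | Unit 2B: $16,025

Total metered usage = 17,075.
Unrounded shares: Unit 1B 4,799/17,075 × $139,200 = 39,122.74; Unit 4A 2,426/17,075 × $139,200 = 19,777.41; Unit PH2 4,366/17,075 × $139,200 = 35,592.81; Unit 1A 3,519/17,075 × $139,200 = 28,687.84; Unit 2B 1,965/17,075 × $139,200 = 16,019.21.
At nearest $25: Unit 1B $39,125; Unit 4A $19,775; Unit PH2 $35,600; Unit 1A $28,700; Unit 2B $16,025. Sum = $139,225.
Difference $139,200 − $139,225 = −$25 applied to Unit 4A: Unit 4A becomes $19,750.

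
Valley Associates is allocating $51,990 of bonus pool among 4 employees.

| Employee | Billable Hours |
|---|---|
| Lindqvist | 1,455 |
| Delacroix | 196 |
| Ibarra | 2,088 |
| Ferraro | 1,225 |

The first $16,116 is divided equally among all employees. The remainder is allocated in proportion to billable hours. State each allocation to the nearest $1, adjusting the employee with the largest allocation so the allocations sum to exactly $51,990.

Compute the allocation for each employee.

Lindqvist: $14,544; Delacroix: $5,445; Ibarra: $19,119; Ferraro: $12,882

$16,116 shared equally gives $4,029 per employee.
Remainder $35,874 by billable hours (total 4,964): Lindqvist 10,515.04 → $10,515; Delacroix 1,416.46 → $1,416; Ibarra 15,089.63 → $15,090; Ferraro 8,852.87 → $8,853.
Totals: Lindqvist $4,029 + $10,515 = $14,544; Delacroix $4,029 + $1,416 = $5,445; Ibarra $4,029 + $15,090 = $19,119; Ferraro $4,029 + $8,853 = $12,882.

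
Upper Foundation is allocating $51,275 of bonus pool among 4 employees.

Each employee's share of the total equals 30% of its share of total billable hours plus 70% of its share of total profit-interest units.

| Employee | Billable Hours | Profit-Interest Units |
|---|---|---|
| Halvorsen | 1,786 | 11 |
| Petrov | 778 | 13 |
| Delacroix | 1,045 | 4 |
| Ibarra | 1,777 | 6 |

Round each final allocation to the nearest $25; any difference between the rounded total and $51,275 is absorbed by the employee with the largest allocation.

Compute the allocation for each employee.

Totals — billable hours 5,386, profit-interest units 34.
Blended shares (30% billable hours + 70% profit-interest units): Halvorsen 0.3260; Petrov 0.3110; Delacroix 0.1406; Ibarra 0.2225.
Unrounded shares: Halvorsen 16,713.12; Petrov 15,945.58; Delacroix 7,207.18; Ibarra 11,409.11.
Rounded to nearest $25: Halvorsen $16,725; Petrov $15,950; Delacroix $7,200; Ibarra $11,400. Sum = $51,275.
Sum already equals the total — no adjustment.

Halvorsen: $16,725 · Petrov: $15,950 · Delacroix: $7,200 · Ibarra: $11,400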